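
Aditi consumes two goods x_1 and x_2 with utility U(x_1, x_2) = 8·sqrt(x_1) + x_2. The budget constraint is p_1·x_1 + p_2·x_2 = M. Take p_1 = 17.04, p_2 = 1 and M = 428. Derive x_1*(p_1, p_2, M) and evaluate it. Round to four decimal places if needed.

MU_x_1 = 4/√x_1, MU_x_2 = 1. Tangency: 4/√x_1 = p_1/p_2.
Thus x_1* = (4·p_2/p_1)² — independent of M — with the rest of income spent on x_2.
Plugging in: x_1* = (4·1/17.04)² = 0.0551.

x_1* = 0.0551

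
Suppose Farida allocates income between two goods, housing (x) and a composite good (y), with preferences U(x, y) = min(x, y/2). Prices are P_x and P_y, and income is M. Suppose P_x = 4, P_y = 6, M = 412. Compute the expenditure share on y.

Leontief preferences: the optimum is at the kink where x/1 = y/2, i.e. y = 2·x.
Budget: P_x·x + P_y·2·x = M, so (P_x + 2·P_y)·x = M.
Demand: x*(P_x,P_y,M) = M/(P_x + 2·P_y), y* = 2·M/(P_x + 2·P_y).
Here 4 + 2·6 = 16, giving x* = 25.75 and y* = 51.5.
Expenditure on y: 6·51.5 = 309; share = 0.75.

share on y = 0.75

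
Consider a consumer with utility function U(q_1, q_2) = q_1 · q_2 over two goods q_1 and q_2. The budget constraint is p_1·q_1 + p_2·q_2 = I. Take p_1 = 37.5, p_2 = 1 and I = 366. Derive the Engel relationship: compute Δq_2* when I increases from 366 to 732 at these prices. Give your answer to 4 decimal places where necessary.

Δq_2* = 183

Demand: q_1*(p_1,p_2,I) = 0.5·I/p_1 and q_2* = 0.5·I/p_2.
At p_1=37.5, p_2=1, I=366: q_2* = 0.5·366/1 = 183.
At I' = 732: q_2* = 366. Change: 366 − 183 = 183.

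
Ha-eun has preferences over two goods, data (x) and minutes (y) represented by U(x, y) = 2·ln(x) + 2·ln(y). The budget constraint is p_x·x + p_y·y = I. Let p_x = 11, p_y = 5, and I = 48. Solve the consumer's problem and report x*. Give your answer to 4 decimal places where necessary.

x* = 2.1818

Tangency: MRS = y/x = p_x/p_y.
Rearranging, p_y·y = p_x·x. Substituting into the budget gives p_x·x·(1 + 1) = I.
Demand: x*(p_x,p_y,I) = 0.5·I/p_x and y* = 0.5·I/p_y.
At p_x=11, p_y=5, I=48: x* = 0.5·48/11 = 2.1818.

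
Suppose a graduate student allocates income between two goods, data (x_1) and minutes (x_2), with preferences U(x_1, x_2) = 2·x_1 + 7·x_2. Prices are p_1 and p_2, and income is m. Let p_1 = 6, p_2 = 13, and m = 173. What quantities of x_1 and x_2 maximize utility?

Linear utility — the consumer picks whichever good has higher MU/price: 2/6 = 0.3333 vs 7/13 = 0.5385.
x_2 gives more utility per dollar, so spend all income on x_2: x_2* = m/p_2, x_1* = 0.
Numerically: x_1* = 0, x_2* = 13.3077.

x_1* = 0, x_2* = 13.3077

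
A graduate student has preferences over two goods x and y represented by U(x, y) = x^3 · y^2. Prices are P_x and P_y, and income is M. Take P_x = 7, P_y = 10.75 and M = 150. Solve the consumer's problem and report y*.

Demand: x*(P_x,P_y,M) = 0.6·M/P_x and y* = 0.4·M/P_y.
At P_x=7, P_y=10.75, M=150: y* = 0.4·150/10.75 = 5.5814.

y* = 5.5814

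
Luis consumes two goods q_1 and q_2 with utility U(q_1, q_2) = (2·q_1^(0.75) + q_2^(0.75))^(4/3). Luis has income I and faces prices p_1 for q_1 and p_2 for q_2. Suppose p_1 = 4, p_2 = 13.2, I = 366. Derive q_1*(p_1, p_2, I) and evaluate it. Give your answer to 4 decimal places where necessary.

q_1* = 91.3411

MRS = MU_q_1/MU_q_2 = 2·(q_2/q_1)^(0.25). Set equal to p_1/p_2.
Solve for the ratio: q_2/q_1 = [(1/2)·p_1/p_2]^(4).
Substitute q_2 = (q_2/q_1)·q_1 into the budget: q_1* = I/(p_1 + p_2·(q_2/q_1)).
Numerically q_2/q_1 = 0.000527, so q_1* = 366/(4 + 13.2·0.000527) = 91.3411.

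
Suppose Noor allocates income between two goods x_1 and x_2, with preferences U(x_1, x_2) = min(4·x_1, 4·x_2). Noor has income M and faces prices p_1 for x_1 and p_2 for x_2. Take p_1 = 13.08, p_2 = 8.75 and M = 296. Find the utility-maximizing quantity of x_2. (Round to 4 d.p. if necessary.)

x_2* = 13.5593

With perfect complements, no substitution: consume in ratio x_1:x_2 = 4:4.
Budget: p_1·x_1 + p_2·x_1 = M, so (4·p_1 + 4·p_2)·x_1 = 4·M.
Demand: x_1*(p_1,p_2,M) = 4·M/(4·p_1 + 4·p_2), x_2* = 4·M/(4·p_1 + 4·p_2).
Here 4·13.08 + 4·8.75 = 87.32, giving x_2* = 13.5593.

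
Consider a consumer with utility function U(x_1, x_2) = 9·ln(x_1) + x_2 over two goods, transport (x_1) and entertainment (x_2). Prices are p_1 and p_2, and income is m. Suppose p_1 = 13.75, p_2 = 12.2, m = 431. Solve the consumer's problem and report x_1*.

x_1* = 7.9855

So x_1*(p_1,p_2) = 9·p_2/p_1, independent of income; and x_2* = (m − 9·p_2)/p_2.
At the given prices: x_1* = 9·12.2/13.75 = 7.9855.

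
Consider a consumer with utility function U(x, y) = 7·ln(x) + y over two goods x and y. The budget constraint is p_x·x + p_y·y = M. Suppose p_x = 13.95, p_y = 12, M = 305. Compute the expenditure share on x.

share on x = 0.2754

MU_x = 7/x, MU_y = 1. Tangency: 7/x = p_x/p_y.
So x*(p_x,p_y) = 7·p_y/p_x, independent of income; and y* = (M − 7·p_y)/p_y.
At the given prices: x* = 7·12/13.95 = 6.0215, and y* = 18.4167.
Expenditure on x: 13.95·6.0215 = 84; share = 0.2754.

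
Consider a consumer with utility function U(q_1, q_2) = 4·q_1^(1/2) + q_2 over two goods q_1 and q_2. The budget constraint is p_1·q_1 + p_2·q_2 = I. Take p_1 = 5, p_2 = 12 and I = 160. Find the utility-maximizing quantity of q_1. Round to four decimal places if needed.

q_1* = 23.04

Set MRS = p_1/p_2: 2·q_1^(−1/2) = p_1/p_2.
Thus q_1* = (2·p_2/p_1)² — independent of I — with the rest of income spent on q_2.
Plugging in: q_1* = (2·12/5)² = 23.04.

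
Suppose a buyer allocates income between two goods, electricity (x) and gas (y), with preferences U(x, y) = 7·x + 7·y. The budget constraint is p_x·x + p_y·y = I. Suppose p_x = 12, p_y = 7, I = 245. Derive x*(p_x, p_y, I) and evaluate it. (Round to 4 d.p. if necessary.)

x* = 0

Linear utility — the consumer picks whichever good has higher MU/price: 7/12 = 0.5833 vs 7/7 = 1.
y gives more utility per dollar, so spend all income on y: y* = I/p_y, x* = 0.
Numerically: x* = 0, y* = 35.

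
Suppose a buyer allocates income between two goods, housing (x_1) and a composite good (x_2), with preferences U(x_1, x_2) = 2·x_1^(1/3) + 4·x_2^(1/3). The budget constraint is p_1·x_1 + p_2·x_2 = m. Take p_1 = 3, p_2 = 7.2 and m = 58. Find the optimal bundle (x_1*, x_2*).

x_1* = 6.8419, x_2* = 5.2048

Numerically x_2/x_1 = 0.760726, so x_1* = 58/(3 + 7.2·0.760726) = 6.8419 and x_2* = 0.760726·6.8419 = 5.2048.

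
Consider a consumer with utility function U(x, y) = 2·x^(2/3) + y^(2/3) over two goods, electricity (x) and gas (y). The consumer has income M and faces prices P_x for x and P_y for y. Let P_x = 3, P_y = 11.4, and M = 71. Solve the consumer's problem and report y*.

From the CES first-order condition, 2·(y/x)^(1/3) = P_x/P_y.
Solve for the ratio: y/x = [(1/2)·P_x/P_y]^(3).
With the ratio pinned down, the budget gives x* = M/(P_x + P_y·(y/x)) and y* = (y/x)·x*.
Numerically y/x = 0.002278, so x* = 71/(3 + 11.4·0.002278) = 23.4636 and y* = 0.002278·23.4636 = 0.0535.

y* = 0.0535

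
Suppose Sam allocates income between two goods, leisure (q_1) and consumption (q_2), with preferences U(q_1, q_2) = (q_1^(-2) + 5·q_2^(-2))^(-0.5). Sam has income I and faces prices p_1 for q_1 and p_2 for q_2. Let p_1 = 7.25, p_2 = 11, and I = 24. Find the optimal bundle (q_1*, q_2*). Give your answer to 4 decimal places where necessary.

Numerically q_2/q_1 = 1.488122, so q_1* = 24/(7.25 + 11·1.488122) = 1.0161 and q_2* = 1.488122·1.0161 = 1.5121.

q_1* = 1.0161, q_2* = 1.5121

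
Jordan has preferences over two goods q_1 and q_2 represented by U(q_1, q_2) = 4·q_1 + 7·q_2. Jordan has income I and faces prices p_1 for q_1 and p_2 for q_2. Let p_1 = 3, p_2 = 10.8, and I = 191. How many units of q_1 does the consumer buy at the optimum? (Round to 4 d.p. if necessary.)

Linear utility — the consumer picks whichever good has higher MU/price: 4/3 = 1.3333 vs 7/10.8 = 0.6481.
q_1 gives more utility per dollar, so spend all income on q_1: q_1* = I/p_1, q_2* = 0.
Numerically: q_1* = 63.6667, q_2* = 0.

q_1* = 63.6667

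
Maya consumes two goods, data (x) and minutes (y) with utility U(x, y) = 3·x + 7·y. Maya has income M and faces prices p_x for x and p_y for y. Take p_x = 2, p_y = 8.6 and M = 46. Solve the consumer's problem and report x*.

Perfect substitutes: compare marginal utility per dollar. 3/p_x vs 7/p_y → 1.5 vs 0.814.
x gives more utility per dollar, so spend all income on x: x* = M/p_x, y* = 0.
Numerically: x* = 23, y* = 0.

x* = 23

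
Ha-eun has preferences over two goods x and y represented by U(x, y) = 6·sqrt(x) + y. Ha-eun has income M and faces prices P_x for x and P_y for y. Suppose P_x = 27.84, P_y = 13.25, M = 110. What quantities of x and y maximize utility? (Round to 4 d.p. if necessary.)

Solve: √x = 3·P_y/P_x, so x*(P_x,P_y) = (3·P_y/P_x)², and y* = (M − P_x·x*)/P_y.
Plugging in: x* = (3·13.25/27.84)² = 2.0386, y* = 4.0185.

x* = 2.0386, y* = 4.0185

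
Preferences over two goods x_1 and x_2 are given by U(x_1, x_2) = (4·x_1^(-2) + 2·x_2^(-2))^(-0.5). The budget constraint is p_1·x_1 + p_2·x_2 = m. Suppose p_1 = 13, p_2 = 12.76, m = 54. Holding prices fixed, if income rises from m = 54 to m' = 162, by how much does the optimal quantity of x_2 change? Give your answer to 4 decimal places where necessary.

Δx_2* = 3.7193

From the CES first-order condition, 2·(x_2/x_1)^(3) = p_1/p_2.
Hence x_2/x_1 = ((1/2)·p_1/p_2)^(1/(3)), i.e. raised to the 1/3 power.
Substitute x_2 = (x_2/x_1)·x_1 into the budget: x_1* = m/(p_1 + p_2·(x_2/x_1)).
Numerically x_2/x_1 = 0.798646, so x_1* = 54/(13 + 12.76·0.798646) = 2.3285 and x_2* = 0.798646·2.3285 = 1.8597.
At m' = 162: x_2* = 5.579. Change: 5.579 − 1.8597 = 3.7193.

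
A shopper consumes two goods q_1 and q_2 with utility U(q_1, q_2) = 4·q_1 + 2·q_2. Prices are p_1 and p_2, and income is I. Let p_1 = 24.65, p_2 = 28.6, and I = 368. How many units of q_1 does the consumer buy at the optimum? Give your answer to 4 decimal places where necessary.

Perfect substitutes: compare marginal utility per dollar. 4/p_1 vs 2/p_2 → 0.1623 vs 0.0699.
q_1 gives more utility per dollar, so spend all income on q_1: q_1* = I/p_1, q_2* = 0.
Numerically: q_1* = 14.929, q_2* = 0.

q_1* = 14.929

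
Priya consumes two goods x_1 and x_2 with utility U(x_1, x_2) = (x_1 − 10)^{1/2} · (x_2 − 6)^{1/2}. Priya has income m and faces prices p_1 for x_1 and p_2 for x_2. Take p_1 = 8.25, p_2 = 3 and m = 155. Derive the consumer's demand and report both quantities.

x_1* = 13.303, x_2* = 15.0833

Substituting into the budget: x_1* = 10 + 0.5·(m − 10·p_1 − 6·p_2)/p_1, and x_2* = 6 + 0.5·(…)/p_2.
Discretionary income = 155 − 10·8.25 − 6·3 = 54.5; x_1* = 10 + 0.5·54.5/8.25 = 13.303; x_2* = 6 + 0.5·54.5/3 = 15.0833.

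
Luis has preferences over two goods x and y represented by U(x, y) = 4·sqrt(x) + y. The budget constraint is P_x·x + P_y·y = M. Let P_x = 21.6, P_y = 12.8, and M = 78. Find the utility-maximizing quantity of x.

MU_x = 2/√x, MU_y = 1. Tangency: 2/√x = P_x/P_y.
Thus x* = (2·P_y/P_x)² — independent of M — with the rest of income spent on y.
Plugging in: x* = (2·12.8/21.6)² = 1.4047.

x* = 1.4047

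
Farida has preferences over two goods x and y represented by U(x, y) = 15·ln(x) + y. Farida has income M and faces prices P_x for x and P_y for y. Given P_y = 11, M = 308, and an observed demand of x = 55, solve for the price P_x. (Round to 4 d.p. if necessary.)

P_x = 3

Set MRS = P_x/P_y: (15/x)/1 = P_x/P_y.
So x*(P_x,P_y) = 15·P_y/P_x, independent of income; and y* = (M − 15·P_y)/P_y.
Set x* = 55 in the demand function and solve for P_x: P_x = 3.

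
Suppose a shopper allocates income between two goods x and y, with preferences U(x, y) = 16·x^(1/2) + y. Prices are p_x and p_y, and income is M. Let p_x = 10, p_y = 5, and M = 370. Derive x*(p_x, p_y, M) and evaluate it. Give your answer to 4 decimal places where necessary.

MU_x = 8/√x, MU_y = 1. Tangency: 8/√x = p_x/p_y.
Thus x* = (8·p_y/p_x)² — independent of M — with the rest of income spent on y.
Plugging in: x* = (8·5/10)² = 16.

x* = 16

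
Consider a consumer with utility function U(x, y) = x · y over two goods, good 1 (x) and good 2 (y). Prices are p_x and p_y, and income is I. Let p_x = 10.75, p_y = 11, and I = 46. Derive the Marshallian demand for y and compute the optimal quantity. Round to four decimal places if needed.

y* = 2.0909

The MRS is y/x. Set MRS = p_x/p_y.
Rearranging, p_y·y = p_x·x. Substituting into the budget gives p_x·x·(1 + 1) = I.
Demand: x*(p_x,p_y,I) = 0.5·I/p_x and y* = 0.5·I/p_y.
At p_x=10.75, p_y=11, I=46: y* = 0.5·46/11 = 2.0909.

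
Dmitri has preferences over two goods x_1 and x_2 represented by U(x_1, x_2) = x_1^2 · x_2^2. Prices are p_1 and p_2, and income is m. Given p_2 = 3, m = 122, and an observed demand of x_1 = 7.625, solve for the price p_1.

The MRS is x_2/x_1. Set MRS = p_1/p_2.
So 2·p_2·x_2 = 2·p_1·x_1; combined with the budget, a share 0.5 of income goes to x_1.
Demand: x_1*(p_1,p_2,m) = 0.5·m/p_1 and x_2* = 0.5·m/p_2.
Set x_1* = 7.625 in the demand function and solve for p_1: p_1 = 8.

p_1 = 8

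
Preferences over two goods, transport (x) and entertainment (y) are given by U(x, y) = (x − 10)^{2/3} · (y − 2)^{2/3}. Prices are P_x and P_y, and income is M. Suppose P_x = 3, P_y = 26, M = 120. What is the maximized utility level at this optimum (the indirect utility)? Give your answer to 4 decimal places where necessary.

MRS = (y−2)/(x−10). Tangency with P_x/P_y gives y−2 = (P_x/P_y)·(x−10).
Substituting into the budget: x* = 10 + 0.5·(M − 10·P_x − 2·P_y)/P_x, and y* = 2 + 0.5·(…)/P_y.
Discretionary income = 120 − 10·3 − 2·26 = 38; x* = 10 + 0.5·38/3 = 16.3333; y* = 2 + 0.5·38/26 = 2.7308.
Utility at the optimum: U(16.3333, 2.7308) = 2.7772.

V = 2.7772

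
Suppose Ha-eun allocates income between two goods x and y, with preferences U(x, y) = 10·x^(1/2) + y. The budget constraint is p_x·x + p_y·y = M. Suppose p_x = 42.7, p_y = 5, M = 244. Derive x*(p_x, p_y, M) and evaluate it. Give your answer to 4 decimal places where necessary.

MU_x = 5/√x, MU_y = 1. Tangency: 5/√x = p_x/p_y.
Thus x* = (5·p_y/p_x)² — independent of M — with the rest of income spent on y.
Plugging in: x* = (5·5/42.7)² = 0.3428.

x* = 0.3428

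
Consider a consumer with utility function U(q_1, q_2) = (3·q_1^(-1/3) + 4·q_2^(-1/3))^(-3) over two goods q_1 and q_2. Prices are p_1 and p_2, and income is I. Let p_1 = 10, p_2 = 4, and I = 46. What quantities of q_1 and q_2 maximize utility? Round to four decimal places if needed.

q_1* = 2.3153, q_2* = 5.7117

MRS = MU_q_1/MU_q_2 = (3/4)·(q_2/q_1)^(4/3). Set equal to p_1/p_2.
Solve for the ratio: q_2/q_1 = [(4/3)·p_1/p_2]^(0.75).
With the ratio pinned down, the budget gives q_1* = I/(p_1 + p_2·(q_2/q_1)) and q_2* = (q_2/q_1)·q_1*.
Numerically q_2/q_1 = 2.466943, so q_1* = 46/(10 + 4·2.466943) = 2.3153 and q_2* = 2.466943·2.3153 = 5.7117.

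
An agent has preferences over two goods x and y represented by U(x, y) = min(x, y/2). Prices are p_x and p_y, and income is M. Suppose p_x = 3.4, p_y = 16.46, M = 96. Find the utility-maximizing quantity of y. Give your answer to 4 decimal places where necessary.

y* = 5.2863

With perfect complements, no substitution: consume in ratio x:y = 1:2.
Budget: p_x·x + p_y·2·x = M, so (p_x + 2·p_y)·x = M.
Demand: x*(p_x,p_y,M) = M/(p_x + 2·p_y), y* = 2·M/(p_x + 2·p_y).
Here 3.4 + 2·16.46 = 36.32, giving y* = 5.2863.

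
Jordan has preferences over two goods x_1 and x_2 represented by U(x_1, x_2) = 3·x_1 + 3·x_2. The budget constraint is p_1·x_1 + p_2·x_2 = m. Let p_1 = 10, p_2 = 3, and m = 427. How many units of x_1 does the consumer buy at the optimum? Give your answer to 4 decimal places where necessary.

Linear utility — the consumer picks whichever good has higher MU/price: 3/10 = 0.3 vs 3/3 = 1.
x_2 gives more utility per dollar, so spend all income on x_2: x_2* = m/p_2, x_1* = 0.
Numerically: x_1* = 0, x_2* = 142.3333.

x_1* = 0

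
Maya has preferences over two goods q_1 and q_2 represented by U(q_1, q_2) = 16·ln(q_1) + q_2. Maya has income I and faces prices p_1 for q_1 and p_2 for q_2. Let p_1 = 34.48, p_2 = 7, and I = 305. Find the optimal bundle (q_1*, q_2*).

Set MRS = p_1/p_2: (16/q_1)/1 = p_1/p_2.
So q_1*(p_1,p_2) = 16·p_2/p_1, independent of income; and q_2* = (I − 16·p_2)/p_2.
At the given prices: q_1* = 16·7/34.48 = 3.2483, and q_2* = 27.5714.

q_1* = 3.2483, q_2* = 27.5714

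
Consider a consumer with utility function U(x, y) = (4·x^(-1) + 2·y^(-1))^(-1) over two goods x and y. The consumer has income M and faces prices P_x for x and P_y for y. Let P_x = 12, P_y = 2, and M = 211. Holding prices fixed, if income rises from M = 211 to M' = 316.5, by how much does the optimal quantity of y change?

Δy* = 11.8165

MRS = MU_x/MU_y = 2·(y/x)^(2). Set equal to P_x/P_y.
Solve for the ratio: y/x = [(1/2)·P_x/P_y]^(0.5).
With the ratio pinned down, the budget gives x* = M/(P_x + P_y·(y/x)) and y* = (y/x)·x*.
Numerically y/x = 1.732051, so x* = 211/(12 + 2·1.732051) = 13.6445 and y* = 1.732051·13.6445 = 23.633.
At M' = 316.5: y* = 35.4495. Change: 35.4495 − 23.633 = 11.8165.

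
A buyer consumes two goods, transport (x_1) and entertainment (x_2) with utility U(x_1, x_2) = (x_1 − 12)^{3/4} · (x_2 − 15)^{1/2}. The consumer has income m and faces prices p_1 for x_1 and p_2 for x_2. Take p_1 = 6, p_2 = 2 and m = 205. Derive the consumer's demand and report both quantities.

x_1* = 22.3, x_2* = 35.6

This is Cobb-Douglas in (x_1−12, x_2−15): tangency gives 0.75·p_2·(x_2−15) = 0.5·p_1·(x_1−12).
After buying the subsistence bundle (12, 15), a share 0.6 of the remaining income goes to x_1: x_1* = 12 + 0.6·(m − 12p_1 − 15p_2)/p_1.
Discretionary income = 205 − 12·6 − 15·2 = 103; x_1* = 12 + 0.6·103/6 = 22.3; x_2* = 15 + 0.4·103/2 = 35.6.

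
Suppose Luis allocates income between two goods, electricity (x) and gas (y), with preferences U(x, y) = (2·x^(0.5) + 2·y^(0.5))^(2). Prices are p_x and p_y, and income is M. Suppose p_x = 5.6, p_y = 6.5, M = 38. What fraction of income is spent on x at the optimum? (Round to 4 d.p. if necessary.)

MU_x ∝ 2·x^(-0.5), MU_y ∝ 2·y^(-0.5), so MRS = (y/x)^(0.5) = p_x/p_y.
Hence y/x = (p_x/p_y)^(1/(0.5)), i.e. raised to the 2 power.
Substitute y = (y/x)·x into the budget: x* = M/(p_x + p_y·(y/x)).
Numerically y/x = 0.742249, so x* = 38/(5.6 + 6.5·0.742249) = 3.6452 and y* = 0.742249·3.6452 = 2.7057.
Expenditure on x: 5.6·3.6452 = 20.4132; share = 0.5372.

share on x = 0.5372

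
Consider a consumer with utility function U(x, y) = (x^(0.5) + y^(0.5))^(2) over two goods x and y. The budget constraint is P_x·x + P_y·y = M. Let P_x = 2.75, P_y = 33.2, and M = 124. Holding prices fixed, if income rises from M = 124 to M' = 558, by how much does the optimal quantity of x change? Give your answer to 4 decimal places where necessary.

Substitute y = (y/x)·x into the budget: x* = M/(P_x + P_y·(y/x)).
Numerically y/x = 0.006861, so x* = 124/(2.75 + 33.2·0.006861) = 41.6417.
At M' = 558: x* = 187.3875. Change: 187.3875 − 41.6417 = 145.7459.

Δx* = 145.7459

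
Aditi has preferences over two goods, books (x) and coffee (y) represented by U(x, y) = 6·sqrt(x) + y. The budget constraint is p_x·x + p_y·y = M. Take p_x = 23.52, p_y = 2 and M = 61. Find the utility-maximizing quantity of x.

Utility is quasi-linear in y; the FOC for x is 3/√x = p_x/p_y.
Thus x* = (3·p_y/p_x)² — independent of M — with the rest of income spent on y.
Plugging in: x* = (3·2/23.52)² = 0.0651.

x* = 0.0651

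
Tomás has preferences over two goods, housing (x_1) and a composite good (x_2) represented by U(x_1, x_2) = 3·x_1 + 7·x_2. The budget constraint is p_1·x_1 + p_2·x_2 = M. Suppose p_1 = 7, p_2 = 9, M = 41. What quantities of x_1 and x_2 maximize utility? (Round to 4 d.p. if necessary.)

Perfect substitutes: compare marginal utility per dollar. 3/p_1 vs 7/p_2 → 0.4286 vs 0.7778.
x_2 gives more utility per dollar, so spend all income on x_2: x_2* = M/p_2, x_1* = 0.
Numerically: x_1* = 0, x_2* = 4.5556.

x_1* = 0, x_2* = 4.5556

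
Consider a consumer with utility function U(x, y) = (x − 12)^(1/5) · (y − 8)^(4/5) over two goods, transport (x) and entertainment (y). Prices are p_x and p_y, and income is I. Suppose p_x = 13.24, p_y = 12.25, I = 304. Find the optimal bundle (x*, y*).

Let x' = x−12, y' = y−8. MRS = (1/4)·y'/x' = p_x/p_y.
Substituting into the budget: x* = 12 + 0.2·(I − 12·p_x − 8·p_y)/p_x, and y* = 8 + 0.8·(…)/p_y.
Discretionary income = 304 − 12·13.24 − 8·12.25 = 47.12; x* = 12 + 0.2·47.12/13.24 = 12.7118; y* = 8 + 0.8·47.12/12.25 = 11.0772.

x* = 12.7118, y* = 11.0772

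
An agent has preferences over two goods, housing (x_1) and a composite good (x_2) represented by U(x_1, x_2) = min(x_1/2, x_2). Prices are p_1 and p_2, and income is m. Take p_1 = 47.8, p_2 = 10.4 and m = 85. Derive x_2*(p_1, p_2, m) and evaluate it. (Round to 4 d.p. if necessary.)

With perfect complements, no substitution: consume in ratio x_1:x_2 = 2:1.
Budget: p_1·x_1 + p_2·(1/2)·x_1 = m, so (2·p_1 + p_2)·x_1 = 2·m.
Demand: x_1*(p_1,p_2,m) = 2·m/(2·p_1 + p_2), x_2* = m/(2·p_1 + p_2).
Here 2·47.8 + 10.4 = 106, giving x_2* = 0.8019.

x_2* = 0.8019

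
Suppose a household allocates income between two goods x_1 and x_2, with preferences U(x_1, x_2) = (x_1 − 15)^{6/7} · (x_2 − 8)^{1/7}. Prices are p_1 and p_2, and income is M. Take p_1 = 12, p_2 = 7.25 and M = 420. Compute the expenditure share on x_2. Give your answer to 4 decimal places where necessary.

share on x_2 = 0.2

Discretionary income = 420 − 15·12 − 8·7.25 = 182; x_1* = 15 + 6/7·182/12 = 28; x_2* = 8 + 1/7·182/7.25 = 11.5862.
Expenditure on x_2: 7.25·11.5862 = 84; share = 0.2.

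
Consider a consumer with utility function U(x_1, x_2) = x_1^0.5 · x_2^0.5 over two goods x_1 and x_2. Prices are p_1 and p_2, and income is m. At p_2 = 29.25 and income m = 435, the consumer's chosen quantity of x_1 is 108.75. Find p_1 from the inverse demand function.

MU_x_1/MU_x_2 = (0.5·x_2)/(0.5·x_1); tangency sets this equal to p_1/p_2.
So 0.5·p_2·x_2 = 0.5·p_1·x_1; combined with the budget, a share 0.5 of income goes to x_1.
Demand: x_1*(p_1,p_2,m) = 0.5·m/p_1 and x_2* = 0.5·m/p_2.
Set x_1* = 108.75 in the demand function and solve for p_1: p_1 = 2.

p_1 = 2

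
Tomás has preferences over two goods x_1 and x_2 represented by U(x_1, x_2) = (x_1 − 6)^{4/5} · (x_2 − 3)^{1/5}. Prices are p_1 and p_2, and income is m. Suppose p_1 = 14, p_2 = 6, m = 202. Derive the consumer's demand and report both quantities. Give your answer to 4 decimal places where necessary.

x_1* = 11.7143, x_2* = 6.3333

Let x_1' = x_1−6, x_2' = x_2−3. MRS = 4·x_2'/x_1' = p_1/p_2.
After buying the subsistence bundle (6, 3), a share 0.8 of the remaining income goes to x_1: x_1* = 6 + 0.8·(m − 6p_1 − 3p_2)/p_1.
Discretionary income = 202 − 6·14 − 3·6 = 100; x_1* = 6 + 0.8·100/14 = 11.7143; x_2* = 3 + 0.2·100/6 = 6.3333.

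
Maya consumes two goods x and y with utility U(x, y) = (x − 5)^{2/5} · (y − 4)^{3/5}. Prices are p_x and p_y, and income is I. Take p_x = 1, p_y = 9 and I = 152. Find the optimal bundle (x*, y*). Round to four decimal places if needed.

x* = 49.4, y* = 11.4

This is Cobb-Douglas in (x−5, y−4): tangency gives 0.4·p_y·(y−4) = 0.6·p_x·(x−5).
Substituting into the budget: x* = 5 + 0.4·(I − 5·p_x − 4·p_y)/p_x, and y* = 4 + 0.6·(…)/p_y.
Discretionary income = 152 − 5·1 − 4·9 = 111; x* = 5 + 0.4·111/1 = 49.4; y* = 4 + 0.6·111/9 = 11.4.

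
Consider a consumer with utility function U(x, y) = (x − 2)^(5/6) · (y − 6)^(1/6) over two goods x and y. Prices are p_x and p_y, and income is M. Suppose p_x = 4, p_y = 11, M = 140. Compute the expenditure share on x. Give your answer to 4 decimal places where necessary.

Discretionary income = 140 − 2·4 − 6·11 = 66; x* = 2 + 5/6·66/4 = 15.75; y* = 6 + 1/6·66/11 = 7.
Expenditure on x: 4·15.75 = 63; share = 0.45.

share on x = 0.45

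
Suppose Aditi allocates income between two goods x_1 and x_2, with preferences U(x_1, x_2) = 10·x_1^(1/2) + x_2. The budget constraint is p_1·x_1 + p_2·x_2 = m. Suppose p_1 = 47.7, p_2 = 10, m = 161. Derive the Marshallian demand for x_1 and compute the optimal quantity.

MU_x_1 = 5/√x_1, MU_x_2 = 1. Tangency: 5/√x_1 = p_1/p_2.
Solve: √x_1 = 5·p_2/p_1, so x_1*(p_1,p_2) = (5·p_2/p_1)², and x_2* = (m − p_1·x_1*)/p_2.
Plugging in: x_1* = (5·10/47.7)² = 1.0988.

x_1* = 1.0988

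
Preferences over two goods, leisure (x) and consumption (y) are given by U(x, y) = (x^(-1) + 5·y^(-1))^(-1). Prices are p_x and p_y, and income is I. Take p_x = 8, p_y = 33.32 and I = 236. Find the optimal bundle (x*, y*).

x* = 5.3025, y* = 5.8097

With the ratio pinned down, the budget gives x* = I/(p_x + p_y·(y/x)) and y* = (y/x)·x*.
Numerically y/x = 1.095664, so x* = 236/(8 + 33.32·1.095664) = 5.3025 and y* = 1.095664·5.3025 = 5.8097.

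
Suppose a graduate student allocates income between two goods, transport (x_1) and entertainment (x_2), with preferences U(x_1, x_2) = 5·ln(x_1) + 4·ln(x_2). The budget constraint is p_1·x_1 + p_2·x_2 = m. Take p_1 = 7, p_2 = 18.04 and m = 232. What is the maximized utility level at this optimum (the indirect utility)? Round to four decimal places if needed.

Tangency: MRS = (5/4)·x_2/x_1 = p_1/p_2.
So 5·p_2·x_2 = 4·p_1·x_1; combined with the budget, a share 5/9 of income goes to x_1.
Demand: x_1*(p_1,p_2,m) = 5/9·m/p_1 and x_2* = 4/9·m/p_2.
At p_1=7, p_2=18.04, m=232: x_1* = 5/9·232/7 = 18.4127, x_2* = 5.7157.
Utility at the optimum: U(18.4127, 5.7157) = 21.5381.

V = 21.5381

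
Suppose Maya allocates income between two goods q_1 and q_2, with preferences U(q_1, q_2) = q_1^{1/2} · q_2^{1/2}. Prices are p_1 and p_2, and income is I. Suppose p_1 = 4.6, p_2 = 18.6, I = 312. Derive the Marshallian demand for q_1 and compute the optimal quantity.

q_1* = 33.913

Demand: q_1*(p_1,p_2,I) = 0.5·I/p_1 and q_2* = 0.5·I/p_2.
At p_1=4.6, p_2=18.6, I=312: q_1* = 0.5·312/4.6 = 33.913.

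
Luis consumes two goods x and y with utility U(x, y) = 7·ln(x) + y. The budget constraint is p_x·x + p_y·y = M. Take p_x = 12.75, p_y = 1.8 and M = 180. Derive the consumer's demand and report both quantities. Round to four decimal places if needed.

x* = 0.9882, y* = 93

So x*(p_x,p_y) = 7·p_y/p_x, independent of income; and y* = (M − 7·p_y)/p_y.
At the given prices: x* = 7·1.8/12.75 = 0.9882, and y* = 93.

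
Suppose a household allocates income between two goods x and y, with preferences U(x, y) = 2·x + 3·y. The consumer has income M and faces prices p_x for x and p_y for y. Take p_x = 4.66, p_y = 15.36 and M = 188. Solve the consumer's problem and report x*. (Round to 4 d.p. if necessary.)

x* = 40.3433

Perfect substitutes: compare marginal utility per dollar. 2/p_x vs 3/p_y → 0.4292 vs 0.1953.
x gives more utility per dollar, so spend all income on x: x* = M/p_x, y* = 0.
Numerically: x* = 40.3433, y* = 0.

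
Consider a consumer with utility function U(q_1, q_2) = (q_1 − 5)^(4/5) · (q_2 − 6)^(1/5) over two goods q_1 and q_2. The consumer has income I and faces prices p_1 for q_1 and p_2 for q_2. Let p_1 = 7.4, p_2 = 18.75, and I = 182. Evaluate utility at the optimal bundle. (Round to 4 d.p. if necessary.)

V = 2.2109

Let q_1' = q_1−5, q_2' = q_2−6. MRS = 4·q_2'/q_1' = p_1/p_2.
Substituting into the budget: q_1* = 5 + 0.8·(I − 5·p_1 − 6·p_2)/p_1, and q_2* = 6 + 0.2·(…)/p_2.
Discretionary income = 182 − 5·7.4 − 6·18.75 = 32.5; q_1* = 5 + 0.8·32.5/7.4 = 8.5135; q_2* = 6 + 0.2·32.5/18.75 = 6.3467.
Utility at the optimum: U(8.5135, 6.3467) = 2.2109.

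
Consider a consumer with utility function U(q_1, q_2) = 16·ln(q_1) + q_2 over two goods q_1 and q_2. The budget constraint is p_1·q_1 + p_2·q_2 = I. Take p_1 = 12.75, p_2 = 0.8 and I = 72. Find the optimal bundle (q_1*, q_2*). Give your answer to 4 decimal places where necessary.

MU_q_1 = 16/q_1, MU_q_2 = 1. Tangency: 16/q_1 = p_1/p_2.
So q_1*(p_1,p_2) = 16·p_2/p_1, independent of income; and q_2* = (I − 16·p_2)/p_2.
At the given prices: q_1* = 16·0.8/12.75 = 1.0039, and q_2* = 74.

q_1* = 1.0039, q_2* = 74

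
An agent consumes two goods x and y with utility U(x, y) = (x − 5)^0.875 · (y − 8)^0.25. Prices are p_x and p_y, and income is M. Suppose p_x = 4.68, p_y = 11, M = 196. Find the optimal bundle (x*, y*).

MRS = (7/2)·(y−8)/(x−5). Tangency with p_x/p_y gives y−8 = (2/7)·(p_x/p_y)·(x−5).
After buying the subsistence bundle (5, 8), a share 7/9 of the remaining income goes to x: x* = 5 + 7/9·(M − 5p_x − 8p_y)/p_x.
Discretionary income = 196 − 5·4.68 − 8·11 = 84.6; x* = 5 + 7/9·84.6/4.68 = 19.0598; y* = 8 + 2/9·84.6/11 = 9.7091.

x* = 19.0598, y* = 9.7091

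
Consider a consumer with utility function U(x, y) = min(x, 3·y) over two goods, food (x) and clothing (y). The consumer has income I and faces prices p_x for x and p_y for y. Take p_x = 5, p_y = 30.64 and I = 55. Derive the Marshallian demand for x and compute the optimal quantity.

Demand: x*(p_x,p_y,I) = 3·I/(3·p_x + p_y), y* = I/(3·p_x + p_y).
Here 3·5 + 30.64 = 45.64, giving x* = 3.6152.

x* = 3.6152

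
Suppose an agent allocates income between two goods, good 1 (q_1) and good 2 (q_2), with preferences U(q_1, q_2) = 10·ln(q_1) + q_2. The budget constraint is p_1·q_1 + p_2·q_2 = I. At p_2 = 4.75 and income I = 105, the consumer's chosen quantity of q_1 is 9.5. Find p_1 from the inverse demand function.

Set MRS = p_1/p_2: (10/q_1)/1 = p_1/p_2.
So q_1*(p_1,p_2) = 10·p_2/p_1, independent of income; and q_2* = (I − 10·p_2)/p_2.
Set q_1* = 9.5 in the demand function and solve for p_1: p_1 = 5.

p_1 = 5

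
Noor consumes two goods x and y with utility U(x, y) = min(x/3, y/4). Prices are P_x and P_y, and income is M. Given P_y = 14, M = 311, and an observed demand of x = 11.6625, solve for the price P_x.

With perfect complements, no substitution: consume in ratio x:y = 3:4.
Budget: P_x·x + P_y·(4/3)·x = M, so (3·P_x + 4·P_y)·x = 3·M.
Demand: x*(P_x,P_y,M) = 3·M/(3·P_x + 4·P_y), y* = 4·M/(3·P_x + 4·P_y).
Set x* = 11.6625 in the demand function and solve for P_x: P_x = 8.

P_x = 8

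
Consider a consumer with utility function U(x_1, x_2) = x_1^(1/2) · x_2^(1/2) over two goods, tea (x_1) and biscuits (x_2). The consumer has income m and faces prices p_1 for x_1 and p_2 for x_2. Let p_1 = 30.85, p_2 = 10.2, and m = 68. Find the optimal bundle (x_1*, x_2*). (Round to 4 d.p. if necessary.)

x_1* = 1.1021, x_2* = 3.3333

The MRS is x_2/x_1. Set MRS = p_1/p_2.
So 0.5·p_2·x_2 = 0.5·p_1·x_1; combined with the budget, a share 0.5 of income goes to x_1.
Demand: x_1*(p_1,p_2,m) = 0.5·m/p_1 and x_2* = 0.5·m/p_2.
At p_1=30.85, p_2=10.2, m=68: x_1* = 0.5·68/30.85 = 1.1021, x_2* = 3.3333.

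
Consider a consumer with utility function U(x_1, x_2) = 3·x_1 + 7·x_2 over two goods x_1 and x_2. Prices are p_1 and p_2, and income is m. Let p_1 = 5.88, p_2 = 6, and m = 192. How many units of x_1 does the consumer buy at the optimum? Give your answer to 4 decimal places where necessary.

Linear utility — the consumer picks whichever good has higher MU/price: 3/5.88 = 0.5102 vs 7/6 = 1.1667.
x_2 gives more utility per dollar, so spend all income on x_2: x_2* = m/p_2, x_1* = 0.
Numerically: x_1* = 0, x_2* = 32.

x_1* = 0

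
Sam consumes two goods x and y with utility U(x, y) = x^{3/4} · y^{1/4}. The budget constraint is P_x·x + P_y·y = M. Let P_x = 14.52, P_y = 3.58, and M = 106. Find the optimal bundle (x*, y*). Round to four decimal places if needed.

Tangency: MRS = 3·y/x = P_x/P_y.
Rearranging, P_y·y = (1/3)·P_x·x. Substituting into the budget gives P_x·x·(1 + (1/3)) = M.
Demand: x*(P_x,P_y,M) = 0.75·M/P_x and y* = 0.25·M/P_y.
At P_x=14.52, P_y=3.58, M=106: x* = 0.75·106/14.52 = 5.4752, y* = 7.4022.

x* = 5.4752, y* = 7.4022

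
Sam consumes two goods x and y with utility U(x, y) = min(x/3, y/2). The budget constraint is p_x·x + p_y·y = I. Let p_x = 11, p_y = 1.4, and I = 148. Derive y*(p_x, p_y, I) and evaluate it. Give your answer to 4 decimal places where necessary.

y* = 8.2682

Demand: x*(p_x,p_y,I) = 3·I/(3·p_x + 2·p_y), y* = 2·I/(3·p_x + 2·p_y).
Here 3·11 + 2·1.4 = 35.8, giving y* = 8.2682.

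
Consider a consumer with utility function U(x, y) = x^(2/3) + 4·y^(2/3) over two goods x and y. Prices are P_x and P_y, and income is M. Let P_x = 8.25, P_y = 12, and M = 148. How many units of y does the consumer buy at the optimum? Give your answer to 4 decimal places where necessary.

MU_x ∝ x^(-1/3), MU_y ∝ 4·y^(-1/3), so MRS = (1/4)·(y/x)^(1/3) = P_x/P_y.
Solve for the ratio: y/x = [4·P_x/P_y]^(3).
Substitute y = (y/x)·x into the budget: x* = M/(P_x + P_y·(y/x)).
Numerically y/x = 20.796875, so x* = 148/(8.25 + 12·20.796875) = 0.5741 and y* = 20.796875·0.5741 = 11.9387.

y* = 11.9387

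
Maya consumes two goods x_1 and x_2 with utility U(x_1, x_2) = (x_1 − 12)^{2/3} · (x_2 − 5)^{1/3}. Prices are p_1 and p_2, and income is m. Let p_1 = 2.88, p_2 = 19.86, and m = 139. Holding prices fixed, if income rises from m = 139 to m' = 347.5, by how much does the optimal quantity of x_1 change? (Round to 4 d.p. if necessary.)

Let x_1' = x_1−12, x_2' = x_2−5. MRS = 2·x_2'/x_1' = p_1/p_2.
Substituting into the budget: x_1* = 12 + 2/3·(m − 12·p_1 − 5·p_2)/p_1, and x_2* = 5 + 1/3·(…)/p_2.
Discretionary income = 139 − 12·2.88 − 5·19.86 = 5.14; x_1* = 12 + 2/3·5.14/2.88 = 13.1898.
At m' = 347.5: x_1* = 61.4537. Change: 61.4537 − 13.1898 = 48.2639.

Δx_1* = 48.2639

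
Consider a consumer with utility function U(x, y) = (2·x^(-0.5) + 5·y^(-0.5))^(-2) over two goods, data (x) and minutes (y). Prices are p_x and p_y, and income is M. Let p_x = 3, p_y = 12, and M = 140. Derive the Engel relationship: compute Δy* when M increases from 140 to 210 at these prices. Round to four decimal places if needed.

From the CES first-order condition, (2/5)·(y/x)^(1.5) = p_x/p_y.
Hence y/x = ((5/2)·p_x/p_y)^(1/(1.5)), i.e. raised to the 2/3 power.
With the ratio pinned down, the budget gives x* = M/(p_x + p_y·(y/x)) and y* = (y/x)·x*.
Numerically y/x = 0.731004, so x* = 140/(3 + 12·0.731004) = 11.8926 and y* = 0.731004·11.8926 = 8.6935.
At M' = 210: y* = 13.0403. Change: 13.0403 − 8.6935 = 4.3468.

Δy* = 4.3468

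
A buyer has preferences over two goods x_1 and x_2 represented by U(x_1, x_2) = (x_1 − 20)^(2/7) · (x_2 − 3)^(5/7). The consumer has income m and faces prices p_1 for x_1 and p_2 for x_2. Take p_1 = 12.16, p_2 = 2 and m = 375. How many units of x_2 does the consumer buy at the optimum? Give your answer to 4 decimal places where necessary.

x_2* = 47.9286

This is Cobb-Douglas in (x_1−20, x_2−3): tangency gives 2/7·p_2·(x_2−3) = 5/7·p_1·(x_1−20).
After buying the subsistence bundle (20, 3), a share 2/7 of the remaining income goes to x_1: x_1* = 20 + 2/7·(m − 20p_1 − 3p_2)/p_1.
Discretionary income = 375 − 20·12.16 − 3·2 = 125.8; x_2* = 3 + 5/7·125.8/2 = 47.9286.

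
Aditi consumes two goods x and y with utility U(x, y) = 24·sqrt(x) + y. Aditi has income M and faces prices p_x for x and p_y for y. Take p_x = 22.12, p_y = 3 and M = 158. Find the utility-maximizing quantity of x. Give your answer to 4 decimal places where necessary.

x* = 2.6487

Solve: √x = 12·p_y/p_x, so x*(p_x,p_y) = (12·p_y/p_x)², and y* = (M − p_x·x*)/p_y.
Plugging in: x* = (12·3/22.12)² = 2.6487.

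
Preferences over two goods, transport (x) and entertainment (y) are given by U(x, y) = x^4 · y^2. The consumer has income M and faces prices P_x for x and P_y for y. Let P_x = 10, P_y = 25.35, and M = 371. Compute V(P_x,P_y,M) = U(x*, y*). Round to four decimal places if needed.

The MRS is 2·y/x. Set MRS = P_x/P_y.
Rearranging, P_y·y = (1/2)·P_x·x. Substituting into the budget gives P_x·x·(1 + (1/2)) = M.
Demand: x*(P_x,P_y,M) = 2/3·M/P_x and y* = 1/3·M/P_y.
At P_x=10, P_y=25.35, M=371: x* = 2/3·371/10 = 24.7333, y* = 4.8784.
Utility at the optimum: U(24.7333, 4.8784) = 8905944.5065.

V = 8905944.5065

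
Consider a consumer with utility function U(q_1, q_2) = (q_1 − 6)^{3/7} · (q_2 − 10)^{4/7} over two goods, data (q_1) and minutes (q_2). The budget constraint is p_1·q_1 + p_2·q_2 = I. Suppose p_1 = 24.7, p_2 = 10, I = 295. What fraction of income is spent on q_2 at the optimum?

share on q_2 = 0.4296

Let q_1' = q_1−6, q_2' = q_2−10. MRS = (3/4)·q_2'/q_1' = p_1/p_2.
Substituting into the budget: q_1* = 6 + 3/7·(I − 6·p_1 − 10·p_2)/p_1, and q_2* = 10 + 4/7·(…)/p_2.
Discretionary income = 295 − 6·24.7 − 10·10 = 46.8; q_1* = 6 + 3/7·46.8/24.7 = 6.812; q_2* = 10 + 4/7·46.8/10 = 12.6743.
Expenditure on q_2: 10·12.6743 = 126.7429; share = 0.4296.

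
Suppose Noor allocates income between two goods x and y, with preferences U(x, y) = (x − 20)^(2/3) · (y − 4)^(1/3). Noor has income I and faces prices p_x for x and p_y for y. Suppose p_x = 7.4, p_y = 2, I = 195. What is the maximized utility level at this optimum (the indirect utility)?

This is Cobb-Douglas in (x−20, y−4): tangency gives 2/3·p_y·(y−4) = 1/3·p_x·(x−20).
Substituting into the budget: x* = 20 + 2/3·(I − 20·p_x − 4·p_y)/p_x, and y* = 4 + 1/3·(…)/p_y.
Discretionary income = 195 − 20·7.4 − 4·2 = 39; x* = 20 + 2/3·39/7.4 = 23.5135; y* = 4 + 1/3·39/2 = 10.5.
Utility at the optimum: U(23.5135, 10.5) = 4.3132.

V = 4.3132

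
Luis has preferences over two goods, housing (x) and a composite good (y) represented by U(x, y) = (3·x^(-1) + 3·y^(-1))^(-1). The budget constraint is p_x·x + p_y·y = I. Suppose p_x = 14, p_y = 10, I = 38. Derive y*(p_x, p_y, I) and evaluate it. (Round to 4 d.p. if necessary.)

MRS = MU_x/MU_y = (y/x)^(2). Set equal to p_x/p_y.
Solve for the ratio: y/x = [p_x/p_y]^(0.5).
Substitute y = (y/x)·x into the budget: x* = I/(p_x + p_y·(y/x)).
Numerically y/x = 1.183216, so x* = 38/(14 + 10·1.183216) = 1.471 and y* = 1.183216·1.471 = 1.7406.

y* = 1.7406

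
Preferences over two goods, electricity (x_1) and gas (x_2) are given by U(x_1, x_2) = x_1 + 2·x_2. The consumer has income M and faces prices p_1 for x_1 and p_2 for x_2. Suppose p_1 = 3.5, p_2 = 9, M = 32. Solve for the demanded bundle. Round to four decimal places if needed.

Perfect substitutes: compare marginal utility per dollar. 1/p_1 vs 2/p_2 → 0.2857 vs 0.2222.
x_1 gives more utility per dollar, so spend all income on x_1: x_1* = M/p_1, x_2* = 0.
Numerically: x_1* = 9.1429, x_2* = 0.

x_1* = 9.1429, x_2* = 0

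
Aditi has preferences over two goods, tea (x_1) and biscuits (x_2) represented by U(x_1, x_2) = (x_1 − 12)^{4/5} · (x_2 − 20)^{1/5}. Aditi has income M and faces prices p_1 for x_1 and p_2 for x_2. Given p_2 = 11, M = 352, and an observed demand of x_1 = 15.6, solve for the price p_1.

Let x_1' = x_1−12, x_2' = x_2−20. MRS = 4·x_2'/x_1' = p_1/p_2.
Substituting into the budget: x_1* = 12 + 0.8·(M − 12·p_1 − 20·p_2)/p_1, and x_2* = 20 + 0.2·(…)/p_2.
Set x_1* = 15.6 in the demand function and solve for p_1: p_1 = 8.

p_1 = 8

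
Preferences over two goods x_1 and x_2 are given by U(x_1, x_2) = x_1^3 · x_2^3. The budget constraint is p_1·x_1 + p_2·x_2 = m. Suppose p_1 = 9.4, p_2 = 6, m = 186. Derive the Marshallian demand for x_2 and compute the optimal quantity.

The MRS is x_2/x_1. Set MRS = p_1/p_2.
So 3·p_2·x_2 = 3·p_1·x_1; combined with the budget, a share 0.5 of income goes to x_1.
Demand: x_1*(p_1,p_2,m) = 0.5·m/p_1 and x_2* = 0.5·m/p_2.
At p_1=9.4, p_2=6, m=186: x_2* = 0.5·186/6 = 15.5.

x_2* = 15.5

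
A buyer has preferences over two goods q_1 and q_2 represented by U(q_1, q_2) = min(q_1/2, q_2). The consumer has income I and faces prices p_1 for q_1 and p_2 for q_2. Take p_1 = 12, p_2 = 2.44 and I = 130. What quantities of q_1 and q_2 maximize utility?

With perfect complements, no substitution: consume in ratio q_1:q_2 = 2:1.
Budget: p_1·q_1 + p_2·(1/2)·q_1 = I, so (2·p_1 + p_2)·q_1 = 2·I.
Demand: q_1*(p_1,p_2,I) = 2·I/(2·p_1 + p_2), q_2* = I/(2·p_1 + p_2).
Here 2·12 + 2.44 = 26.44, giving q_1* = 9.8336 and q_2* = 4.9168.

q_1* = 9.8336, q_2* = 4.9168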